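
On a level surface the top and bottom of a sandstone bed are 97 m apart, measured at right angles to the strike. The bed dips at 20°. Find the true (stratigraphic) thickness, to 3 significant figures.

True thickness t = w · sin(dip) = 97 × sin 20°
t = 97 × 0.3420 = 33.176 m

33.2 m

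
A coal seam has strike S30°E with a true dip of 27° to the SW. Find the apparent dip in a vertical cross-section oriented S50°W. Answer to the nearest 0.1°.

26.6°

The section lies 80° from the strike.
tan α = tan 27° × sin 80° = 0.5095 × 0.9848 = 0.5018
α = arctan(0.5018) = 26.65°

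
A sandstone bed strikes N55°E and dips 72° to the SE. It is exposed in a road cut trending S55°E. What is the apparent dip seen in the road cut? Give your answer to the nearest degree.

71°

The strike is N55°E and the section trends S55°E; the acute angle between them is β = 70°.
tan(apparent dip) = tan 72° · sin 70° = 2.8921
apparent dip = arctan 2.8921 = 70.93°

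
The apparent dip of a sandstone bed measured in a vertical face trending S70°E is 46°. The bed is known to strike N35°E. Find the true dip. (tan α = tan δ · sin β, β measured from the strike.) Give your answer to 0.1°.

The section is 75° from the strike.
tan(true dip) = tan 46° / sin 75° = 1.0721
δ = arctan(1.0721) = 46.99°

47.0°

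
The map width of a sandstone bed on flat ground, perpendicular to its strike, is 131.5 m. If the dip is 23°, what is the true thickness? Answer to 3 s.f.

51.4 m

True thickness t = w · sin(dip) = 131.5 × sin 23°
t = 131.5 × 0.3907 = 51.381 m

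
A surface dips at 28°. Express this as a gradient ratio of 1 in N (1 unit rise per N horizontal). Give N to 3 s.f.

1 : N means tan θ = 1/N, so N = 1/tan 28° = 1/0.5317

1 in 1.88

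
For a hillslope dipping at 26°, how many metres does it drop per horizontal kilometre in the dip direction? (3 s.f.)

drop per km = 1000 × tan 26° = 1000 × 0.4877

488 m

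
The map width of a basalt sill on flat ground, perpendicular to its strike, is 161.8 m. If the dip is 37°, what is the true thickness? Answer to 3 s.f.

97.4 m

True thickness t = w · sin(dip) = 161.8 × sin 37°
t = 161.8 × 0.6018 = 97.374 m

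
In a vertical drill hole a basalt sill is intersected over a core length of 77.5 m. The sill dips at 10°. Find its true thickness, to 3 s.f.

76.3 m

True thickness t = h · cos(dip) = 77.5 × cos 10°
t = 77.5 × 0.9848 = 76.323 m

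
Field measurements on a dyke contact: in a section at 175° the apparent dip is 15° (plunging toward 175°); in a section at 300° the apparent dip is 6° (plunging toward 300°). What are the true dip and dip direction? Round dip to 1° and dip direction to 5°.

true dip 23°, dip direction 225°

The two traces are lines in the plane: v₁ = (sin 175°·cos 15°, cos 175°·cos 15°, −sin 15°), v₂ = (sin 300°·cos 6°, cos 300°·cos 6°, −sin 6°).
n = v₁ × v₂ = (-0.229, -0.232, 0.787) (taken with n_z > 0).
True dip = arccos(n_z / |n|) = arccos(0.9239) = 22.5°.
Dip direction = atan2(-0.229, -0.232) = 225° (azimuth of n's horizontal projection).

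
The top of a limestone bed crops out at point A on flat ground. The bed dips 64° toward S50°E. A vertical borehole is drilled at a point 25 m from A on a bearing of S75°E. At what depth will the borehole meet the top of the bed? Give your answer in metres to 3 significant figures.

46.5 m

The hole lies 25° from the dip direction, so the down-dip offset is 25 × cos 25° = 22.66 m.
Depth = down-dip offset × tan(dip) = 22.66 × tan 64° = 22.66 × 2.0503
Depth = 46.46 m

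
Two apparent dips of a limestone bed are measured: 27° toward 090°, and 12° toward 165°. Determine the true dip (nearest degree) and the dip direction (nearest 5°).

Each apparent-dip line lies in the plane. As unit vectors (x east, y north, z up), v₁ plunges 27°→090° and v₂ plunges 12°→165°.
n = v₁ × v₂ = (0.429, -0.070, 0.842) (taken with n_z > 0).
True dip = arccos(n_z / |n|) = arccos(0.8885) = 27.3°.
The horizontal component of n points toward azimuth atan2(n_x, n_y) = 99°, the dip direction.

true dip 27°, dip direction 100°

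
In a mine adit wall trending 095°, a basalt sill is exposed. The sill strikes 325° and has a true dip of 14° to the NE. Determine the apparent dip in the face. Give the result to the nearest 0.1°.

10.8°

The strike is 325° and the section trends 095°; the acute angle between them is β = 50°.
tan(apparent dip) = tan 14° · sin 50° = 0.1910
apparent dip = arctan 0.1910 = 10.81°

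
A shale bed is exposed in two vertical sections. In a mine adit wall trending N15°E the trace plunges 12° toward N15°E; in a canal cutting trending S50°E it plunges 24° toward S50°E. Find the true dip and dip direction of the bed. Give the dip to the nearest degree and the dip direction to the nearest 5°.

Represent each trace as a vector plunging at its apparent dip toward its trend (east-north-up frame): v₁ = (0.253, 0.945, -0.208), v₂ = (0.700, -0.587, -0.407).
Cross product v₁ × v₂ gives the pole to the plane: n ∝ (0.506, 0.043, 0.810).
tan δ = √(n_x²+n_y²)/n_z = 0.508/0.810, so δ = 32.1°.
Dip direction = atan2(0.506, 0.043) = 85° (azimuth of n's horizontal projection).

true dip 32°, dip direction 085°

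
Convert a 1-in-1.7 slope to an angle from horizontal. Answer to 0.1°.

tan θ = 1/1.7 = 0.5882
θ = arctan(0.5882) = 30.47°

30.5°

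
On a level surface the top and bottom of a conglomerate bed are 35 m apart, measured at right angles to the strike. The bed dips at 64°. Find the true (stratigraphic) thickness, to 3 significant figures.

True thickness t = w · sin(dip) = 35 × sin 64°
t = 35 × 0.8988 = 31.458 m

31.5 m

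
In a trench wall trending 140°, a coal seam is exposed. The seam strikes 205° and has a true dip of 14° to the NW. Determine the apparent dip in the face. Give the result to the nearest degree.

13°

The section lies 65° from the strike.
tan α = tan 14° × sin 65° = 0.2493 × 0.9063 = 0.2260
α = arctan(0.2260) = 12.73°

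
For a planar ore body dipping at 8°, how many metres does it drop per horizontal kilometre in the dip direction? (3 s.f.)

141 m

drop per km = 1000 × tan 8° = 1000 × 0.1405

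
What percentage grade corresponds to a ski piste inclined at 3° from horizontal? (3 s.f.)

5.24%

grade % = 100 × tan 3° = 100 × 0.0524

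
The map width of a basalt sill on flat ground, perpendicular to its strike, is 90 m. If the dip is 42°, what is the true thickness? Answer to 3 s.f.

True thickness t = w · sin(dip) = 90 × sin 42°
t = 90 × 0.6691 = 60.222 m

60.2 m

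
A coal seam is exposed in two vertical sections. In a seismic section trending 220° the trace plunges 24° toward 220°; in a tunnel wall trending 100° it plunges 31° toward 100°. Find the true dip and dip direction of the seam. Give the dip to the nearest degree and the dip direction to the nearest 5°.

Represent each trace as a vector plunging at its apparent dip toward its trend (east-north-up frame): v₁ = (-0.587, -0.700, -0.407), v₂ = (0.844, -0.149, -0.515).
Cross product v₁ × v₂ gives the pole to the plane: n ∝ (0.300, -0.646, 0.678).
tan δ = √(n_x²+n_y²)/n_z = 0.712/0.678, so δ = 46.4°.
The horizontal component of n points toward azimuth atan2(n_x, n_y) = 155°, the dip direction.

true dip 46°, dip direction 155°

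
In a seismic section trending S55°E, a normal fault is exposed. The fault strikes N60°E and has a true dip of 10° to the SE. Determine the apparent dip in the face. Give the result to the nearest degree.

The strike is N60°E and the section trends S55°E; the acute angle between them is β = 65°.
tan(apparent dip) = tan 10° · sin 65° = 0.1598
α = arctan(0.1598) = 9.08°

9°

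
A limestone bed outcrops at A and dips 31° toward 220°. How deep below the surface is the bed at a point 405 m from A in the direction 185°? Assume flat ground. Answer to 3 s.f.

The hole lies 35° from the dip direction, so the down-dip offset is 405 × cos 35° = 331.76 m.
Depth = down-dip offset × tan(dip) = 331.76 × tan 31° = 331.76 × 0.6009
Depth = 199.34 m

199 m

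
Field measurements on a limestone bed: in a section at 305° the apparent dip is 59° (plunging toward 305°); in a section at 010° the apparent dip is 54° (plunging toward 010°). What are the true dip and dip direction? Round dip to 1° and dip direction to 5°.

true dip 61°, dip direction 330°

Represent each trace as a vector plunging at its apparent dip toward its trend (east-north-up frame): v₁ = (-0.422, 0.295, -0.857), v₂ = (0.102, 0.579, -0.809).
The plane normal is n = v₁ × v₂ ∝ (-0.257, 0.429, 0.274).
True dip = arccos(n_z / |n|) = arccos(0.4811) = 61.2°.
Dip direction = azimuth of (n_x, n_y) = atan2(-0.257, 0.429) = 329°.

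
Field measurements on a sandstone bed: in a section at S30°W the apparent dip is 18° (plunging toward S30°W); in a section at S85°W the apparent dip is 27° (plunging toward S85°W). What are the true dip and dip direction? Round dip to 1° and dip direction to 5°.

Each apparent-dip line lies in the plane. As unit vectors (x east, y north, z up), v₁ plunges 18°→S30°W and v₂ plunges 27°→S85°W.
Cross product v₁ × v₂ gives the pole to the plane: n ∝ (-0.350, -0.058, 0.694).
Dip δ = arctan(|n_h|/n_z) = arctan(0.355/0.694) = 27.1°.
Dip direction = azimuth of (n_x, n_y) = atan2(-0.350, -0.058) = 261°.

true dip 27°, dip direction 260°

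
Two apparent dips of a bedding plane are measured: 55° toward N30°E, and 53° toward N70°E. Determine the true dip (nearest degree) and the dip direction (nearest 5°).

Represent each trace as a vector plunging at its apparent dip toward its trend (east-north-up frame): v₁ = (0.287, 0.497, -0.819), v₂ = (0.566, 0.206, -0.799).
Cross product v₁ × v₂ gives the pole to the plane: n ∝ (0.228, 0.234, 0.222).
True dip = arccos(n_z / |n|) = arccos(0.5616) = 55.8°.
Dip direction = azimuth of (n_x, n_y) = atan2(0.228, 0.234) = 44°.

true dip 56°, dip direction 045°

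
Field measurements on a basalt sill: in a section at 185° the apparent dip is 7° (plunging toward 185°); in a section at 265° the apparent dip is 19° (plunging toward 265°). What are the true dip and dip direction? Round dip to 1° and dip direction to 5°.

Represent each trace as a vector plunging at its apparent dip toward its trend (east-north-up frame): v₁ = (-0.087, -0.989, -0.122), v₂ = (-0.942, -0.082, -0.326).
The plane normal is n = v₁ × v₂ ∝ (-0.312, -0.087, 0.924).
True dip = arccos(n_z / |n|) = arccos(0.9438) = 19.3°.
Dip direction = azimuth of (n_x, n_y) = atan2(-0.312, -0.087) = 254°.

true dip 19°, dip direction 255°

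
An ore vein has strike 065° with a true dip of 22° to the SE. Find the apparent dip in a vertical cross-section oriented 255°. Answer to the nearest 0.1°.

The section lies 10° from the strike.
tan(apparent dip) = tan 22° · sin 10° = 0.0702
α = arctan(0.0702) = 4.01°

4.0°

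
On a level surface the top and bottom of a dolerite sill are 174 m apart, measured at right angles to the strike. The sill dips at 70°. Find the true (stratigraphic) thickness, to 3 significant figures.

164 m

True thickness t = w · sin(dip) = 174 × sin 70°
t = 174 × 0.9397 = 163.507 m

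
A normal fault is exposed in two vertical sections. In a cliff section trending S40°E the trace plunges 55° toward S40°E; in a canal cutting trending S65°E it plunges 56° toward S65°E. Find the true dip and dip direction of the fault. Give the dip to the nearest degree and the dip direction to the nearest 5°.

Represent each trace as a vector plunging at its apparent dip toward its trend (east-north-up frame): v₁ = (0.369, -0.439, -0.819), v₂ = (0.507, -0.236, -0.829).
n = v₁ × v₂ = (0.171, -0.109, 0.136) (taken with n_z > 0).
True dip = arccos(n_z / |n|) = arccos(0.5557) = 56.2°.
Dip direction = azimuth of (n_x, n_y) = atan2(0.171, -0.109) = 123°.

true dip 56°, dip direction 125°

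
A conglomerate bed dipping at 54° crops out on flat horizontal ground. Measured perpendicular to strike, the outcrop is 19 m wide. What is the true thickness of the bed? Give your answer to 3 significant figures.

15.4 m

True thickness t = w · sin(dip) = 19 × sin 54°
t = 19 × 0.8090 = 15.371 m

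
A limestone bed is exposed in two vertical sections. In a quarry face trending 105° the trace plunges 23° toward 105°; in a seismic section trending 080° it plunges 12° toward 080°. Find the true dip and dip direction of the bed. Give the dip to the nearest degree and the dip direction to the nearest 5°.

Each apparent-dip line lies in the plane. As unit vectors (x east, y north, z up), v₁ plunges 23°→105° and v₂ plunges 12°→080°.
n = v₁ × v₂ = (0.116, -0.192, 0.381) (taken with n_z > 0).
True dip = arccos(n_z / |n|) = arccos(0.8619) = 30.5°.
Dip direction = atan2(0.116, -0.192) = 149° (azimuth of n's horizontal projection).

true dip 30°, dip direction 150°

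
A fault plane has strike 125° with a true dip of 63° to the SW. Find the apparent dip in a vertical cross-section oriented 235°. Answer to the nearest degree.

62°

The strike is 125° and the section trends 235°; the acute angle between them is β = 70°.
tan(apparent dip) = tan 63° · sin 70° = 1.8443
apparent dip = arctan 1.8443 = 61.53°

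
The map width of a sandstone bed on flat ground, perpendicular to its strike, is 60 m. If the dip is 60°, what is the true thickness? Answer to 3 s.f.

52.0 m

True thickness t = w · sin(dip) = 60 × sin 60°
t = 60 × 0.8660 = 51.962 m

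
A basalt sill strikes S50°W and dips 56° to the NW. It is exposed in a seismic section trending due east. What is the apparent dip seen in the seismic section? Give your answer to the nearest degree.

Angle between strike (S50°W) and section (due east): β = 40°.
tan(apparent dip) = tan 56° · sin 40° = 0.9530
α = arctan(0.9530) = 43.62°

44°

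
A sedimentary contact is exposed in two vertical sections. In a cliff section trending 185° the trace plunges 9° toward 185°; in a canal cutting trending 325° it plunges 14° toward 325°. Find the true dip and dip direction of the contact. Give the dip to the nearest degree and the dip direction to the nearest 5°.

true dip 31°, dip direction 260°

The two traces are lines in the plane: v₁ = (sin 185°·cos 9°, cos 185°·cos 9°, −sin 9°), v₂ = (sin 325°·cos 14°, cos 325°·cos 14°, −sin 14°).
The plane normal is n = v₁ × v₂ ∝ (-0.362, -0.066, 0.616).
tan δ = √(n_x²+n_y²)/n_z = 0.368/0.616, so δ = 30.9°.
Dip direction = atan2(-0.362, -0.066) = 260° (azimuth of n's horizontal projection).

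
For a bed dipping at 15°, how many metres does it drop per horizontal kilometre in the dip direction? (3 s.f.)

268 m

drop per km = 1000 × tan 15° = 1000 × 0.2679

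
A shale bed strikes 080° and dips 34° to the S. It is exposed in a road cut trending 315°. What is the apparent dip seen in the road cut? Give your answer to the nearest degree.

29°

The strike is 080° and the section trends 315°; the acute angle between them is β = 55°.
tan α = tan 34° × sin 55° = 0.6745 × 0.8192 = 0.5525
α = arctan(0.5525) = 28.92°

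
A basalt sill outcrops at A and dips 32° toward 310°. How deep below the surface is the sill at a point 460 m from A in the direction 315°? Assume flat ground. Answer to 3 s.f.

286 m

The hole lies 5° from the dip direction, so the down-dip offset is 460 × cos 5° = 458.25 m.
Depth = down-dip offset × tan(dip) = 458.25 × tan 32° = 458.25 × 0.6249
Depth = 286.35 m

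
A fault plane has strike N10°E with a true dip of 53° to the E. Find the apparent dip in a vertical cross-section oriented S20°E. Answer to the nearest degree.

The section lies 30° from the strike.
tan α = tan 53° × sin 30° = 1.3270 × 0.5000 = 0.6635
α = arctan(0.6635) = 33.57°

34°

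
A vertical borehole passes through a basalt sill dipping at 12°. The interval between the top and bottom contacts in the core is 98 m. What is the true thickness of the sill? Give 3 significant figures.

95.9 m

True thickness t = h · cos(dip) = 98 × cos 12°
t = 98 × 0.9781 = 95.858 m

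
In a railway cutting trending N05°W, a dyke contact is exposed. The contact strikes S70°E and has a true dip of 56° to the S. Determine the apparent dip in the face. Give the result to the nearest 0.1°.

Angle between strike (S70°E) and section (N05°W): β = 65°.
tan α = tan 56° × sin 65° = 1.4826 × 0.9063 = 1.3437
apparent dip = arctan 1.3437 = 53.34°

53.3°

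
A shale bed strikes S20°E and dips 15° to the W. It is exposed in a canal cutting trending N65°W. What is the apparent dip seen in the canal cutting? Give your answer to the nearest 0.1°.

10.7°

The strike is S20°E and the section trends N65°W; the acute angle between them is β = 45°.
tan α = tan 15° × sin 45° = 0.2679 × 0.7071 = 0.1895
apparent dip = arctan 0.1895 = 10.73°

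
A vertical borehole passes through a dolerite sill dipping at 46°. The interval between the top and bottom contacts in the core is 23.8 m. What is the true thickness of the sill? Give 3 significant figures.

16.5 m

True thickness t = h · cos(dip) = 23.8 × cos 46°
t = 23.8 × 0.6947 = 16.533 m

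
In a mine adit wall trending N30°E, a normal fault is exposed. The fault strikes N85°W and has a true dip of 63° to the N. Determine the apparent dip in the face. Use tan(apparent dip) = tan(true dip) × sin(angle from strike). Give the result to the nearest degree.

61°

The strike is N85°W and the section trends N30°E; the acute angle between them is β = 65°.
tan(apparent dip) = tan 63° · sin 65° = 1.7787
apparent dip = arctan 1.7787 = 60.66°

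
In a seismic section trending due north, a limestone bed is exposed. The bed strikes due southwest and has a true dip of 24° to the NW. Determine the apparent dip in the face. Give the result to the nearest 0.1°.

Angle between strike (due southwest) and section (due north): β = 45°.
tan α = tan 24° × sin 45° = 0.4452 × 0.7071 = 0.3148
apparent dip = arctan 0.3148 = 17.48°

17.5°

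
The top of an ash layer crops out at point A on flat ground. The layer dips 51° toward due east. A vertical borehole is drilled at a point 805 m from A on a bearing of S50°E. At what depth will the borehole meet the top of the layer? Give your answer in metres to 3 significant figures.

The hole lies 40° from the dip direction, so the down-dip offset is 805 × cos 40° = 616.67 m.
Depth = down-dip offset × tan(dip) = 616.67 × tan 51° = 616.67 × 1.2349
Depth = 761.52 m

762 m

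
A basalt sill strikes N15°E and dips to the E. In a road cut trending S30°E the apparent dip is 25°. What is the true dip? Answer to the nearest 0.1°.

β = acute angle between strike N15°E and section S30°E = 45°.
tan δ = tan α / sin β = tan 25° / sin 45° = 0.4663 / 0.7071 = 0.6595
δ = arctan(0.6595) = 33.40°

33.4°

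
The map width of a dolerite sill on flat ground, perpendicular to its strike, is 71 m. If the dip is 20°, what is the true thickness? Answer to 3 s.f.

True thickness t = w · sin(dip) = 71 × sin 20°
t = 71 × 0.3420 = 24.283 m

24.3 m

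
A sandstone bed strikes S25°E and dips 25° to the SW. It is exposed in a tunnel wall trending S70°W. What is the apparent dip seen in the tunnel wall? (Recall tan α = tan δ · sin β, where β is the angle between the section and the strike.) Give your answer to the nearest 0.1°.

24.9°

The section lies 85° from the strike.
tan(apparent dip) = tan 25° · sin 85° = 0.4645
apparent dip = arctan 0.4645 = 24.92°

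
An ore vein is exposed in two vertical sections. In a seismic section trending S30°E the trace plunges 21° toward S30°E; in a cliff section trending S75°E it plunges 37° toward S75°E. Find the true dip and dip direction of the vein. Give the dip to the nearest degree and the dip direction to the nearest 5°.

true dip 38°, dip direction 090°

Represent each trace as a vector plunging at its apparent dip toward its trend (east-north-up frame): v₁ = (0.467, -0.809, -0.358), v₂ = (0.771, -0.207, -0.602).
Cross product v₁ × v₂ gives the pole to the plane: n ∝ (0.412, 0.004, 0.527).
tan δ = √(n_x²+n_y²)/n_z = 0.413/0.527, so δ = 38.0°.
Dip direction = azimuth of (n_x, n_y) = atan2(0.412, 0.004) = 89°.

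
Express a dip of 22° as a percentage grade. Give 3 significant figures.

grade % = 100 × tan 22° = 100 × 0.4040

40.4%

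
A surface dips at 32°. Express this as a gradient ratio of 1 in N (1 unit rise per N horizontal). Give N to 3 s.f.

1 in 1.60

1 : N means tan θ = 1/N, so N = 1/tan 32° = 1/0.6249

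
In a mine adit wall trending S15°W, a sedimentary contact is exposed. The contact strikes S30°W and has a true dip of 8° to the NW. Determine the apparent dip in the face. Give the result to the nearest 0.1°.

2.1°

Angle between strike (S30°W) and section (S15°W): β = 15°.
tan α = tan 8° × sin 15° = 0.1405 × 0.2588 = 0.0364
α = arctan(0.0364) = 2.08°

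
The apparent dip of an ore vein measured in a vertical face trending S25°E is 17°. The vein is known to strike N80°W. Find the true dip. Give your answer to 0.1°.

20.5°

β = acute angle between strike N80°W and section S25°E = 55°.
tan(true dip) = tan 17° / sin 55° = 0.3732
δ = arctan(0.3732) = 20.47°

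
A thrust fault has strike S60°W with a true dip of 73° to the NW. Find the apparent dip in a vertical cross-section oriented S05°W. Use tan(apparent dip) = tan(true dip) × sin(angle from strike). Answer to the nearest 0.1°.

69.5°

The section lies 55° from the strike.
tan α = tan 73° × sin 55° = 3.2709 × 0.8192 = 2.6793
apparent dip = arctan 2.6793 = 69.53°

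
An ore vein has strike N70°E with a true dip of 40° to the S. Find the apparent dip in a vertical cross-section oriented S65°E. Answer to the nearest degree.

The section lies 45° from the strike.
tan(apparent dip) = tan 40° · sin 45° = 0.5933
α = arctan(0.5933) = 30.68°

31°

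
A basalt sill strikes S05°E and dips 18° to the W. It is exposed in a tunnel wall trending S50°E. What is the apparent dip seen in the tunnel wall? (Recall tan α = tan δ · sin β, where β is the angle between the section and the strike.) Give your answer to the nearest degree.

The section lies 45° from the strike.
tan α = tan 18° × sin 45° = 0.3249 × 0.7071 = 0.2298
α = arctan(0.2298) = 12.94°

13°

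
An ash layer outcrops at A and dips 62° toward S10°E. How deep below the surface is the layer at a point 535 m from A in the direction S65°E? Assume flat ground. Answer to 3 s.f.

577 m

The hole lies 55° from the dip direction, so the down-dip offset is 535 × cos 55° = 306.86 m.
Depth = down-dip offset × tan(dip) = 306.86 × tan 62° = 306.86 × 1.8807
Depth = 577.13 m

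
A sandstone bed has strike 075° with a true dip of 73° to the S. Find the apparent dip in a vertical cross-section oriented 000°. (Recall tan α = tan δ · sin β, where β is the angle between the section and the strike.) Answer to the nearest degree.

The section lies 75° from the strike.
tan α = tan 73° × sin 75° = 3.2709 × 0.9659 = 3.1594
apparent dip = arctan 3.1594 = 72.44°

72°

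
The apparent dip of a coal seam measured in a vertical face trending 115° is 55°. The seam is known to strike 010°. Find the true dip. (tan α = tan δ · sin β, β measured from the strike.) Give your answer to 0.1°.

55.9°

The section is 75° from the strike.
tan(true dip) = tan 55° / sin 75° = 1.4785
true dip = arctan 1.4785 = 55.93°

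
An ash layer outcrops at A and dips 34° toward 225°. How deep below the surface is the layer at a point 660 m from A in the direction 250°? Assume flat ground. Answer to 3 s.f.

The hole lies 25° from the dip direction, so the down-dip offset is 660 × cos 25° = 598.16 m.
Depth = down-dip offset × tan(dip) = 598.16 × tan 34° = 598.16 × 0.6745
Depth = 403.47 m

403 m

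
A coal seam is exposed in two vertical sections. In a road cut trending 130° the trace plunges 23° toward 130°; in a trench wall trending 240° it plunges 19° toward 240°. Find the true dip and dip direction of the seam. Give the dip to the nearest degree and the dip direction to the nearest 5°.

Each apparent-dip line lies in the plane. As unit vectors (x east, y north, z up), v₁ plunges 23°→130° and v₂ plunges 19°→240°.
n = v₁ × v₂ = (-0.008, -0.550, 0.818) (taken with n_z > 0).
tan δ = √(n_x²+n_y²)/n_z = 0.550/0.818, so δ = 33.9°.
Dip direction = azimuth of (n_x, n_y) = atan2(-0.008, -0.550) = 181°.

true dip 34°, dip direction 180°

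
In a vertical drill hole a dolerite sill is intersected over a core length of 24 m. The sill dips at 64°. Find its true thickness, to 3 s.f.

True thickness t = h · cos(dip) = 24 × cos 64°
t = 24 × 0.4384 = 10.521 m

10.5 m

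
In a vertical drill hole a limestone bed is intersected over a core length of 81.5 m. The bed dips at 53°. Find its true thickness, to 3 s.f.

True thickness t = h · cos(dip) = 81.5 × cos 53°
t = 81.5 × 0.6018 = 49.048 m

49.0 m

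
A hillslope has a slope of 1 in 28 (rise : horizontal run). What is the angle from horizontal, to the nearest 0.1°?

2.0°

tan θ = 1/28 = 0.0357
θ = arctan(0.0357) = 2.05°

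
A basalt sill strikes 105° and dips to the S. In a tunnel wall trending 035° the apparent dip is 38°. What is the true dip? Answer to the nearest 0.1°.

39.7°

The section is 70° from the strike.
tan δ = tan α / sin β = tan 38° / sin 70° = 0.7813 / 0.9397 = 0.8314
δ = arctan(0.8314) = 39.74°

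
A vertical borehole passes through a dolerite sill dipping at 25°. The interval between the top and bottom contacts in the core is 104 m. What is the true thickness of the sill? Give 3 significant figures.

94.3 m

True thickness t = h · cos(dip) = 104 × cos 25°
t = 104 × 0.9063 = 94.256 m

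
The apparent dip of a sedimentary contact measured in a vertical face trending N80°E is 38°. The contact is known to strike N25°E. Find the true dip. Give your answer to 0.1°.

β = acute angle between strike N25°E and section N80°E = 55°.
tan δ = tan α / sin β = tan 38° / sin 55° = 0.7813 / 0.8192 = 0.9538
true dip = arctan 0.9538 = 43.64°

43.6°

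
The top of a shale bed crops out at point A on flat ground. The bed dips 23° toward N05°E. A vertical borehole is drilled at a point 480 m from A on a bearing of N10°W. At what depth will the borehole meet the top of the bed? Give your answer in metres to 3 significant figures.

The hole lies 15° from the dip direction, so the down-dip offset is 480 × cos 15° = 463.64 m.
Depth = down-dip offset × tan(dip) = 463.64 × tan 23° = 463.64 × 0.4245
Depth = 196.81 m

197 m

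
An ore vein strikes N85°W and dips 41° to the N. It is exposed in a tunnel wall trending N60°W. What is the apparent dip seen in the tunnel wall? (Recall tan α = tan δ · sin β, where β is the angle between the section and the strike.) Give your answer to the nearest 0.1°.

20.2°

Angle between strike (N85°W) and section (N60°W): β = 25°.
tan α = tan 41° × sin 25° = 0.8693 × 0.4226 = 0.3674
α = arctan(0.3674) = 20.17°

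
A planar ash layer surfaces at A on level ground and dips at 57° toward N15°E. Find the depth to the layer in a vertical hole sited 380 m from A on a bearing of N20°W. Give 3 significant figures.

479 m

The hole lies 35° from the dip direction, so the down-dip offset is 380 × cos 35° = 311.28 m.
Depth = down-dip offset × tan(dip) = 311.28 × tan 57° = 311.28 × 1.5399
Depth = 479.33 m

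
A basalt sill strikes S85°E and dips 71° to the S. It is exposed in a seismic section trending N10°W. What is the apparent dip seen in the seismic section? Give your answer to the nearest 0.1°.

The strike is S85°E and the section trends N10°W; the acute angle between them is β = 75°.
tan α = tan 71° × sin 75° = 2.9042 × 0.9659 = 2.8053
α = arctan(2.8053) = 70.38°

70.4°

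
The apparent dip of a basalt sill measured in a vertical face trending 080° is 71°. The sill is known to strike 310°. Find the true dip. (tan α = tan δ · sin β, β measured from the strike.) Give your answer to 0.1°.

The section is 50° from the strike.
tan δ = tan α / sin β = tan 71° / sin 50° = 2.9042 / 0.7660 = 3.7912
δ = arctan(3.7912) = 75.22°

75.2°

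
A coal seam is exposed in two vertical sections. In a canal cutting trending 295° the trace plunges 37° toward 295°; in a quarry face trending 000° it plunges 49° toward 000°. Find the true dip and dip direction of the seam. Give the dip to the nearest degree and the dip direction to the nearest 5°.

true dip 50°, dip direction 345°

Represent each trace as a vector plunging at its apparent dip toward its trend (east-north-up frame): v₁ = (-0.724, 0.338, -0.602), v₂ = (0.000, 0.656, -0.755).
n = v₁ × v₂ = (-0.140, 0.546, 0.475) (taken with n_z > 0).
Dip δ = arctan(|n_h|/n_z) = arctan(0.564/0.475) = 49.9°.
Dip direction = azimuth of (n_x, n_y) = atan2(-0.140, 0.546) = 346°.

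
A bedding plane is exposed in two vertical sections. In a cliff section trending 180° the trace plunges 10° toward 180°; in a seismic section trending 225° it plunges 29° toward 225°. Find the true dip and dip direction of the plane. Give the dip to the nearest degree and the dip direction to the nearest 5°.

true dip 32°, dip direction 255°

Each apparent-dip line lies in the plane. As unit vectors (x east, y north, z up), v₁ plunges 10°→180° and v₂ plunges 29°→225°.
The plane normal is n = v₁ × v₂ ∝ (-0.370, -0.107, 0.609).
True dip = arccos(n_z / |n|) = arccos(0.8451) = 32.3°.
Dip direction = azimuth of (n_x, n_y) = atan2(-0.370, -0.107) = 254°.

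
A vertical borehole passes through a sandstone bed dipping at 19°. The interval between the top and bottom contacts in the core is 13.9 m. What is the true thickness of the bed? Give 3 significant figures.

13.1 m

True thickness t = h · cos(dip) = 13.9 × cos 19°
t = 13.9 × 0.9455 = 13.143 m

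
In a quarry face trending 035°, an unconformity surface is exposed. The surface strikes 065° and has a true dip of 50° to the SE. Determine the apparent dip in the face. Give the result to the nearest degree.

The section lies 30° from the strike.
tan α = tan 50° × sin 30° = 1.1918 × 0.5000 = 0.5959
α = arctan(0.5959) = 30.79°

31°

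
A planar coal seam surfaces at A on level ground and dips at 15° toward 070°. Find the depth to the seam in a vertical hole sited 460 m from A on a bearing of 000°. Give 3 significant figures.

The hole lies 70° from the dip direction, so the down-dip offset is 460 × cos 70° = 157.33 m.
Depth = down-dip offset × tan(dip) = 157.33 × tan 15° = 157.33 × 0.2679
Depth = 42.16 m

42.2 m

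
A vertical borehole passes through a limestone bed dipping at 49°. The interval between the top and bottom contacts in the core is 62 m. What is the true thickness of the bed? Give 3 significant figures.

True thickness t = h · cos(dip) = 62 × cos 49°
t = 62 × 0.6561 = 40.676 m

40.7 m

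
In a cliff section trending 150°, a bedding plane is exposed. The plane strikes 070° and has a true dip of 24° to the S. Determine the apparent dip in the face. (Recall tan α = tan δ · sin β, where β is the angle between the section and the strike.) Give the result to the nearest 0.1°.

23.7°

The section lies 80° from the strike.
tan α = tan 24° × sin 80° = 0.4452 × 0.9848 = 0.4385
apparent dip = arctan 0.4385 = 23.68°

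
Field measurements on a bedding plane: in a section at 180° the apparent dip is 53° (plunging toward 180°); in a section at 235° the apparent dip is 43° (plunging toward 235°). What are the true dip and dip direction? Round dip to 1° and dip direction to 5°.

true dip 53°, dip direction 190°

Represent each trace as a vector plunging at its apparent dip toward its trend (east-north-up frame): v₁ = (0.000, -0.602, -0.799), v₂ = (-0.599, -0.419, -0.682).
The plane normal is n = v₁ × v₂ ∝ (-0.075, -0.478, 0.361).
True dip = arccos(n_z / |n|) = arccos(0.5971) = 53.3°.
The horizontal component of n points toward azimuth atan2(n_x, n_y) = 189°, the dip direction.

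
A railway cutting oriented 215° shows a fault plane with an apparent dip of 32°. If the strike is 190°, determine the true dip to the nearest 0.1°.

The section is 25° from the strike.
tan(true dip) = tan 32° / sin 25° = 1.4786
δ = arctan(1.4786) = 55.93°

55.9°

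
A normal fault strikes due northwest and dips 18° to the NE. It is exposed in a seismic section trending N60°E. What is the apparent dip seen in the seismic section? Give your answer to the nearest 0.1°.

The section lies 75° from the strike.
tan α = tan 18° × sin 75° = 0.3249 × 0.9659 = 0.3138
α = arctan(0.3138) = 17.42°

17.4°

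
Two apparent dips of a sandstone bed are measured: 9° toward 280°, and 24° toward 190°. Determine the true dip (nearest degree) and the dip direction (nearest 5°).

The two traces are lines in the plane: v₁ = (sin 280°·cos 9°, cos 280°·cos 9°, −sin 9°), v₂ = (sin 190°·cos 24°, cos 190°·cos 24°, −sin 24°).
Cross product v₁ × v₂ gives the pole to the plane: n ∝ (-0.210, -0.371, 0.902).
tan δ = √(n_x²+n_y²)/n_z = 0.426/0.902, so δ = 25.3°.
Dip direction = azimuth of (n_x, n_y) = atan2(-0.210, -0.371) = 210°.

true dip 25°, dip direction 210°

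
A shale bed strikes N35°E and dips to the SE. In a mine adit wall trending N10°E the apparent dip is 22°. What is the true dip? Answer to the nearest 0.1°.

The section is 25° from the strike.
tan δ = tan α / sin β = tan 22° / sin 25° = 0.4040 / 0.4226 = 0.9560
true dip = arctan 0.9560 = 43.71°

43.7°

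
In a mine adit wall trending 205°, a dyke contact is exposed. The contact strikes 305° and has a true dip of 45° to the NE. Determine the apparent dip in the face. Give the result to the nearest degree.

45°

The section lies 80° from the strike.
tan α = tan 45° × sin 80° = 1.0000 × 0.9848 = 0.9848
apparent dip = arctan 0.9848 = 44.56°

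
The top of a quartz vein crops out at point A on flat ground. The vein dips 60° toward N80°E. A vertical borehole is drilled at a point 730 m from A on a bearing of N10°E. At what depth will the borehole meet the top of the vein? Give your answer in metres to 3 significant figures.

432 m

The hole lies 70° from the dip direction, so the down-dip offset is 730 × cos 70° = 249.67 m.
Depth = down-dip offset × tan(dip) = 249.67 × tan 60° = 249.67 × 1.7321
Depth = 432.45 m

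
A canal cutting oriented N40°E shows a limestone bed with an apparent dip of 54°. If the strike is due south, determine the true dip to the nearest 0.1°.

65.0°

The section is 40° from the strike.
tan(true dip) = tan 54° / sin 40° = 2.1413
δ = arctan(2.1413) = 64.97°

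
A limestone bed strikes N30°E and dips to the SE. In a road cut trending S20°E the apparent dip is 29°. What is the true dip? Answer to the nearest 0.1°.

β = acute angle between strike N30°E and section S20°E = 50°.
tan(true dip) = tan 29° / sin 50° = 0.7236
δ = arctan(0.7236) = 35.89°

35.9°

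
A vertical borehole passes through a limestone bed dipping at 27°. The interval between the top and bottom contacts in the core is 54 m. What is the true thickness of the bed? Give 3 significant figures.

48.1 m

True thickness t = h · cos(dip) = 54 × cos 27°
t = 54 × 0.8910 = 48.114 m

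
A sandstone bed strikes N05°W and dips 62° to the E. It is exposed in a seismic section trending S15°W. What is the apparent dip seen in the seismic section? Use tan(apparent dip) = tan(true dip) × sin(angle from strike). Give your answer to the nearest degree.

33°

The strike is N05°W and the section trends S15°W; the acute angle between them is β = 20°.
tan(apparent dip) = tan 62° · sin 20° = 0.6432
α = arctan(0.6432) = 32.75°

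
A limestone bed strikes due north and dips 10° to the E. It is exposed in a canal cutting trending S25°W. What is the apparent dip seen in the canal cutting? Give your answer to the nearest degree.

4°

The section lies 25° from the strike.
tan α = tan 10° × sin 25° = 0.1763 × 0.4226 = 0.0745
α = arctan(0.0745) = 4.26°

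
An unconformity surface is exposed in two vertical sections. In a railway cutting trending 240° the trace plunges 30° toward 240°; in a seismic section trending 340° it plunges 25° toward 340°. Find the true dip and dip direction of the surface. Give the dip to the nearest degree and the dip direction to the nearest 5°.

true dip 39°, dip direction 285°

Represent each trace as a vector plunging at its apparent dip toward its trend (east-north-up frame): v₁ = (-0.750, -0.433, -0.500), v₂ = (-0.310, 0.852, -0.423).
n = v₁ × v₂ = (-0.609, 0.162, 0.773) (taken with n_z > 0).
tan δ = √(n_x²+n_y²)/n_z = 0.630/0.773, so δ = 39.2°.
Dip direction = azimuth of (n_x, n_y) = atan2(-0.609, 0.162) = 285°.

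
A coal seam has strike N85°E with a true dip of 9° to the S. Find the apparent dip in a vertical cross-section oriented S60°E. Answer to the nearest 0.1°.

5.2°

The strike is N85°E and the section trends S60°E; the acute angle between them is β = 35°.
tan(apparent dip) = tan 9° · sin 35° = 0.0908
apparent dip = arctan 0.0908 = 5.19°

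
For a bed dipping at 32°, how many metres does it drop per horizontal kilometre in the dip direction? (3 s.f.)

625 m

drop per km = 1000 × tan 32° = 1000 × 0.6249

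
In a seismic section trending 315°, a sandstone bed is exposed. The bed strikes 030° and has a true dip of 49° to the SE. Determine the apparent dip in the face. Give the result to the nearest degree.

The section lies 75° from the strike.
tan(apparent dip) = tan 49° · sin 75° = 1.1112
apparent dip = arctan 1.1112 = 48.01°

48°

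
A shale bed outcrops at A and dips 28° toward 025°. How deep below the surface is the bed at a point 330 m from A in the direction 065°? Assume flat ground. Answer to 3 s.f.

134 m

The hole lies 40° from the dip direction, so the down-dip offset is 330 × cos 40° = 252.79 m.
Depth = down-dip offset × tan(dip) = 252.79 × tan 28° = 252.79 × 0.5317
Depth = 134.41 m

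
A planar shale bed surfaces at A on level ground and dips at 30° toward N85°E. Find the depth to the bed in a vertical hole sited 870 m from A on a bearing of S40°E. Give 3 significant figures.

The hole lies 55° from the dip direction, so the down-dip offset is 870 × cos 55° = 499.01 m.
Depth = down-dip offset × tan(dip) = 499.01 × tan 30° = 499.01 × 0.5774
Depth = 288.10 m

288 m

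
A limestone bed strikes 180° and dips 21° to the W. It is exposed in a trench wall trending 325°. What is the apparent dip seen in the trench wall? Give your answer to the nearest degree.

12°

The strike is 180° and the section trends 325°; the acute angle between them is β = 35°.
tan α = tan 21° × sin 35° = 0.3839 × 0.5736 = 0.2202
α = arctan(0.2202) = 12.42°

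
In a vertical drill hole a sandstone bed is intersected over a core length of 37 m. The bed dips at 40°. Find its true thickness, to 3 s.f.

True thickness t = h · cos(dip) = 37 × cos 40°
t = 37 × 0.7660 = 28.344 m

28.3 m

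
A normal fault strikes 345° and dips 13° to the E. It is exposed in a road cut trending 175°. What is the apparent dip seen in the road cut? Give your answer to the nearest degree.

2°

Angle between strike (345°) and section (175°): β = 10°.
tan α = tan 13° × sin 10° = 0.2309 × 0.1736 = 0.0401
apparent dip = arctan 0.0401 = 2.30°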